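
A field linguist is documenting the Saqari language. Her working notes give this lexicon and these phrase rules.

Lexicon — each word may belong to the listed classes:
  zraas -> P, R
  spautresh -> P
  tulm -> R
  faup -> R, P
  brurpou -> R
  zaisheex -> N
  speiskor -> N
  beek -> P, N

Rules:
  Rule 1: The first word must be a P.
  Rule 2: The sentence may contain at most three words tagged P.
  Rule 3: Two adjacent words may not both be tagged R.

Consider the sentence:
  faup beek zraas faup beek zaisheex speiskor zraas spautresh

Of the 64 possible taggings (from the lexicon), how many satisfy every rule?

Candidates per position — 1:faup {R,P}; 2:beek {P,N}; 3:zraas {P,R}; 4:faup {R,P}; 5:beek {P,N}; 6:zaisheex {N}; 7:speiskor {N}; 8:zraas {P,R}; 9:spautresh {P}.
There are 64 candidate sequences in total.
The sequences that satisfy every rule: P N P R N N N R P; P N R P N N N R P.
Count = 2.

2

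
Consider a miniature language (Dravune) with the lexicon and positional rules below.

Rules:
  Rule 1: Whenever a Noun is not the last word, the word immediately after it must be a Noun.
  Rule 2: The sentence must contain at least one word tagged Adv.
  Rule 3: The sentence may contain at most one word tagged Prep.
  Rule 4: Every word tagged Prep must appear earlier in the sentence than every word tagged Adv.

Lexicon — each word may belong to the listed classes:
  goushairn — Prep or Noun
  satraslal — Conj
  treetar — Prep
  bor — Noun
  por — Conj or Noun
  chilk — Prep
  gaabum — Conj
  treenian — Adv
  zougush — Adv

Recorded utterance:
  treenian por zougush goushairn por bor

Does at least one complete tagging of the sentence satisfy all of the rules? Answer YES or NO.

YES

Candidates per position — 1:treenian {Adv}; 2:por {Conj,Noun}; 3:zougush {Adv}; 4:goushairn {Prep,Noun}; 5:por {Conj,Noun}; 6:bor {Noun}.
One satisfying assignment: Adv Conj Adv Noun Noun Noun.
Verifying each rule — rule 1 holds; rule 2 holds; rule 3 holds; rule 4 holds.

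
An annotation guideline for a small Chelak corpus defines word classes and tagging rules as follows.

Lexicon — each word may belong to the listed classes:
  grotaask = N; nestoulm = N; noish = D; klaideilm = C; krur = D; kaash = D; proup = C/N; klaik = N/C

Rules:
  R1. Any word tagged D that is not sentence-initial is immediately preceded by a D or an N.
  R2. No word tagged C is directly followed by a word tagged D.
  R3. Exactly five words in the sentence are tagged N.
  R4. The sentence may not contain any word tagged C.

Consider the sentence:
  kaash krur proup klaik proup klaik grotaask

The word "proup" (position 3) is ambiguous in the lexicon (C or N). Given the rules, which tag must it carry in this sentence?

Candidates per position — 1:kaash {D}; 2:krur {D}; 3:proup {C,N}; 4:klaik {N,C}; 5:proup {C,N}; 6:klaik {N,C}; 7:grotaask {N}.
If word 3 were C, no tagging could satisfy rule 3; so word 3 is N.
If word 4 were C, no tagging could satisfy rule 3; so word 4 is N.
If word 5 were C, no tagging could satisfy rule 3; so word 5 is N.
If word 6 were C, no tagging could satisfy rule 3; so word 6 is N.
So the tagging must be: D D N N N N N.
Checking: rule 1 ✓; rule 2 ✓; rule 3 ✓; rule 4 ✓.

N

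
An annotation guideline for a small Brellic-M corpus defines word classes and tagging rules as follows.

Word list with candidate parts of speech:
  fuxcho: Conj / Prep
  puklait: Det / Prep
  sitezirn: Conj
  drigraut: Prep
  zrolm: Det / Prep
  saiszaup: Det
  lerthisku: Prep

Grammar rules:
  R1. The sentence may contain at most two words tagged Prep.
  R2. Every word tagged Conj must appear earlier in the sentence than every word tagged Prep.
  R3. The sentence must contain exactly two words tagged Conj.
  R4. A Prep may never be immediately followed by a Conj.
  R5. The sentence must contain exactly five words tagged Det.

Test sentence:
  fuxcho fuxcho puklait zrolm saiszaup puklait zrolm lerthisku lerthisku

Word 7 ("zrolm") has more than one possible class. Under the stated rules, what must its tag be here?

Det

Candidates per position — 1:fuxcho {Conj,Prep}; 2:fuxcho {Conj,Prep}; 3:puklait {Det,Prep}; 4:zrolm {Det,Prep}; 5:saiszaup {Det}; 6:puklait {Det,Prep}; 7:zrolm {Det,Prep}; 8:lerthisku {Prep}; 9:lerthisku {Prep}.
Word 1 cannot be Prep — rule 1 would then fail for every completion. It is Conj.
Word 2 cannot be Prep — rule 1 would then fail for every completion. It is Conj.
Word 3 cannot be Prep — rule 1 would then fail for every completion. It is Det.
Word 4 cannot be Prep — rule 1 would then fail for every completion. It is Det.
Word 6 cannot be Prep — rule 1 would then fail for every completion. It is Det.
Word 7 cannot be Prep — rule 1 would then fail for every completion. It is Det.
The only consistent sequence is: Conj Conj Det Det Det Det Det Prep Prep.
Verifying each rule — rule 1 ok; rule 2 ok; rule 3 ok; rule 4 ok; rule 5 ok.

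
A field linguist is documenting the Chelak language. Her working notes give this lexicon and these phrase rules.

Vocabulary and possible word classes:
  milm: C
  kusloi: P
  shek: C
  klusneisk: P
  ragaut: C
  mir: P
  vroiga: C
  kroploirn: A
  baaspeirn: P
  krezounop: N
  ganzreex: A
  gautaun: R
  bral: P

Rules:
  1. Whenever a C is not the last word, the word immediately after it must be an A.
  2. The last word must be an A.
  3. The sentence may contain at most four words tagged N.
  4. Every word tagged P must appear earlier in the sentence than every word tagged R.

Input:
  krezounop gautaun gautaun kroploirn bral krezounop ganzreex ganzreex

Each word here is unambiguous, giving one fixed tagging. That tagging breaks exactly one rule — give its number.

Fixed tagging: N R R A P N A A.
Applying the rules: R1 ok, R2 ok, R3 ok, R4 fails.
Only rule 4 fails.

4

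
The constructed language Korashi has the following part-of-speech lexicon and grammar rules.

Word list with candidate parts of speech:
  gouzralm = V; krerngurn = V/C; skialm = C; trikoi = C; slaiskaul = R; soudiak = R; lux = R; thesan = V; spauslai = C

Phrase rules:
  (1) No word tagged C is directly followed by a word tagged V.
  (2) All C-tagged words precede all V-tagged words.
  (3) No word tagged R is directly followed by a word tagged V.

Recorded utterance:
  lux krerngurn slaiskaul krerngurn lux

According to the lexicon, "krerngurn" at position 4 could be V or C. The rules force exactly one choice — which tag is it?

Candidates per position — 1:lux {R}; 2:krerngurn {V,C}; 3:slaiskaul {R}; 4:krerngurn {V,C}; 5:lux {R}.
Position 2: tagging it V would leave rule 3 unsatisfiable, so it must be C.
Position 4: tagging it V would leave rule 3 unsatisfiable, so it must be C.
The unique satisfying tagging is: R C R C R.
Verifying each rule — rule 1 holds; rule 2 holds; rule 3 holds.

C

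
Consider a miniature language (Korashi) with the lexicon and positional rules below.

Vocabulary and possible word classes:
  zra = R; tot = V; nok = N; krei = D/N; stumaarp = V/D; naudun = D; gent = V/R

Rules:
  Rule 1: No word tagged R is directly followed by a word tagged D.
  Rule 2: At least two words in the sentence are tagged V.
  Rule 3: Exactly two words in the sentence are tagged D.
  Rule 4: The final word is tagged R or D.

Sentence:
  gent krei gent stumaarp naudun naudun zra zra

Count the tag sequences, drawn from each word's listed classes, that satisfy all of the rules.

Candidates per position — 1:gent {V,R}; 2:krei {D,N}; 3:gent {V,R}; 4:stumaarp {V,D}; 5:naudun {D}; 6:naudun {D}; 7:zra {R}; 8:zra {R}.
There are 16 candidate sequences in total.
The sequences that satisfy every rule: V N V V D D R R; V N R V D D R R; R N V V D D R R.
Count = 3.

3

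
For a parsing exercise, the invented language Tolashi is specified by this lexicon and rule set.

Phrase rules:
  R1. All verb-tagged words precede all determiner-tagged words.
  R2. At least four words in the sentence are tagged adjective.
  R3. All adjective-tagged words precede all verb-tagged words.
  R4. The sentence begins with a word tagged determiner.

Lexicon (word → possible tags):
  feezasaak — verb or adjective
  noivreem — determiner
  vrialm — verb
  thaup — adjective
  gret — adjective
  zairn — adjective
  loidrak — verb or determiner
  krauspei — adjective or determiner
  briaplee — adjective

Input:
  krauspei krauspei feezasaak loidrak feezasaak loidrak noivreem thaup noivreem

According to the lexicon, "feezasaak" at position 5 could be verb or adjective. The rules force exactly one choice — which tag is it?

adjective

Candidates per position — 1:krauspei {adjective,determiner}; 2:krauspei {adjective,determiner}; 3:feezasaak {verb,adjective}; 4:loidrak {verb,determiner}; 5:feezasaak {verb,adjective}; 6:loidrak {verb,determiner}; 7:noivreem {determiner}; 8:thaup {adjective}; 9:noivreem {determiner}.
Position 1: adjective is ruled out by rule 4; that leaves determiner.
Position 2: determiner is ruled out by rule 2; that leaves adjective.
Position 3: verb is ruled out by rule 1; that leaves adjective.
Position 4: verb is ruled out by rule 1; that leaves determiner.
Position 5: verb is ruled out by rule 1; that leaves adjective.
Position 6: verb is ruled out by rule 1; that leaves determiner.
The unique satisfying tagging is: determiner adjective adjective determiner adjective determiner determiner adjective determiner.
Rule-by-rule: rule 1 ok; rule 2 ok; rule 3 ok; rule 4 ok.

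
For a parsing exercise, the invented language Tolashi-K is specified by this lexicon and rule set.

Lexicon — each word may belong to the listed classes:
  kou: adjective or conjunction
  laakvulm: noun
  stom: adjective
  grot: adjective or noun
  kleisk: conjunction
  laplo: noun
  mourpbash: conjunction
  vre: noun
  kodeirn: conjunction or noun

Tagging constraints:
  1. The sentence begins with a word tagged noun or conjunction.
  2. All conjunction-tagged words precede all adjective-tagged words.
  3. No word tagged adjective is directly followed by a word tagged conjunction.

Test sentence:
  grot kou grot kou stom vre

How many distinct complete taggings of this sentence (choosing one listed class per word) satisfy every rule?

Candidates per position — 1:grot {adjective,noun}; 2:kou {adjective,conjunction}; 3:grot {adjective,noun}; 4:kou {adjective,conjunction}; 5:stom {adjective}; 6:vre {noun}.
There are 16 candidate sequences in total.
The sequences that satisfy every rule: noun adjective adjective adjective adjective noun; noun adjective noun adjective adjective noun; noun conjunction adjective adjective adjective noun; noun conjunction noun adjective adjective noun; noun conjunction noun conjunction adjective noun.
Count = 5.

5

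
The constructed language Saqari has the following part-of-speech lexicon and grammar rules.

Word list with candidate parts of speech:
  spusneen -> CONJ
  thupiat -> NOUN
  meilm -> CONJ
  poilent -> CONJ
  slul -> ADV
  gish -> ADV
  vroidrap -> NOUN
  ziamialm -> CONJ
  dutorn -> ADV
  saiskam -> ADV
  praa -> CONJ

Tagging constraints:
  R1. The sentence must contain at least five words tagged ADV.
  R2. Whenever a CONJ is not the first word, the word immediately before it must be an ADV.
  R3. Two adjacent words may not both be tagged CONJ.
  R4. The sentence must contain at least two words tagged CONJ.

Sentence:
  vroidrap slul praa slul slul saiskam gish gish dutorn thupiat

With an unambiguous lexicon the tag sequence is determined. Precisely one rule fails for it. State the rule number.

4

Fixed tagging: NOUN ADV CONJ ADV ADV ADV ADV ADV ADV NOUN.
Rule check: R1 ✓, R2 ✓, R3 ✓, R4 ✗.
Only rule 4 fails.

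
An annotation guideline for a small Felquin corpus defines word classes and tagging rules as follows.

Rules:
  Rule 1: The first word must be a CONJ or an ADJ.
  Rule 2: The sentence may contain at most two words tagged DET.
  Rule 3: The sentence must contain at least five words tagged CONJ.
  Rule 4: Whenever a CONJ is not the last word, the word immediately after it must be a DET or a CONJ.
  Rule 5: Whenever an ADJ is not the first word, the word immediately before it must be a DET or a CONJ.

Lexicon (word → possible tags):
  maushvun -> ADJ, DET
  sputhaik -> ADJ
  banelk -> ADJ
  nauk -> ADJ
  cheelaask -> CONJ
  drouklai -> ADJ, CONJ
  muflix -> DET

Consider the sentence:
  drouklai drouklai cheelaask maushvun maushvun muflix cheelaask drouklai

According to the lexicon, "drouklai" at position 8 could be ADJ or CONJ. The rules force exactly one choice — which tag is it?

CONJ

Candidates per position — 1:drouklai {ADJ,CONJ}; 2:drouklai {ADJ,CONJ}; 3:cheelaask {CONJ}; 4:maushvun {ADJ,DET}; 5:maushvun {ADJ,DET}; 6:muflix {DET}; 7:cheelaask {CONJ}; 8:drouklai {ADJ,CONJ}.
If word 1 were ADJ, no tagging could satisfy rule 3; so word 1 is CONJ.
If word 2 were ADJ, no tagging could satisfy rule 3; so word 2 is CONJ.
If word 4 were ADJ, no tagging could satisfy rule 4; so word 4 is DET.
If word 5 were DET, no tagging could satisfy rule 2; so word 5 is ADJ.
If word 8 were ADJ, no tagging could satisfy rule 3; so word 8 is CONJ.
So the tagging must be: CONJ CONJ CONJ DET ADJ DET CONJ CONJ.
Rule-by-rule: rule 1 ok; rule 2 ok; rule 3 ok; rule 4 ok; rule 5 ok.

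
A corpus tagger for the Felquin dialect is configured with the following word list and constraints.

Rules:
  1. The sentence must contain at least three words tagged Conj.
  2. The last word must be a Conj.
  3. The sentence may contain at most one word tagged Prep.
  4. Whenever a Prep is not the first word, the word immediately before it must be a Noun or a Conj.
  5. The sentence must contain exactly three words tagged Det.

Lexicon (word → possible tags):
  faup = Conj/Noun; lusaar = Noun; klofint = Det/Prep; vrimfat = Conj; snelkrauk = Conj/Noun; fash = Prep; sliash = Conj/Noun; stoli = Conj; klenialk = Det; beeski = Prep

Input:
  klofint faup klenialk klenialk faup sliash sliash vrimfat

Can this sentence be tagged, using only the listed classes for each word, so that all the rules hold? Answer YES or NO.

YES

Candidates per position — 1:klofint {Det,Prep}; 2:faup {Conj,Noun}; 3:klenialk {Det}; 4:klenialk {Det}; 5:faup {Conj,Noun}; 6:sliash {Conj,Noun}; 7:sliash {Conj,Noun}; 8:vrimfat {Conj}.
One satisfying assignment: Det Conj Det Det Conj Conj Noun Conj.
Verifying each rule — rule 1 satisfied; rule 2 satisfied; rule 3 satisfied; rule 4 satisfied; rule 5 satisfied.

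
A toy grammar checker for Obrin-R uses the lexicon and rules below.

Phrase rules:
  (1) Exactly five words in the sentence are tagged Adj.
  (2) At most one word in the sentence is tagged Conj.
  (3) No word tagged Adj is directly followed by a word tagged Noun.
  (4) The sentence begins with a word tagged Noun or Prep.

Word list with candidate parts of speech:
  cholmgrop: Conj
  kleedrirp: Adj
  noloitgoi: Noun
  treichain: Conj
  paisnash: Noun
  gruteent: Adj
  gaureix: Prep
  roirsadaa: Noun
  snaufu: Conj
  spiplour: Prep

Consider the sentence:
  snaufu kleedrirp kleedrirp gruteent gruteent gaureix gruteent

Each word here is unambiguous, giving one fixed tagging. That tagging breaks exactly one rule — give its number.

Fixed tagging: Conj Adj Adj Adj Adj Prep Adj.
Rule check: R1 ✓, R2 ✓, R3 ✓, R4 ✗.
Only rule 4 fails.

4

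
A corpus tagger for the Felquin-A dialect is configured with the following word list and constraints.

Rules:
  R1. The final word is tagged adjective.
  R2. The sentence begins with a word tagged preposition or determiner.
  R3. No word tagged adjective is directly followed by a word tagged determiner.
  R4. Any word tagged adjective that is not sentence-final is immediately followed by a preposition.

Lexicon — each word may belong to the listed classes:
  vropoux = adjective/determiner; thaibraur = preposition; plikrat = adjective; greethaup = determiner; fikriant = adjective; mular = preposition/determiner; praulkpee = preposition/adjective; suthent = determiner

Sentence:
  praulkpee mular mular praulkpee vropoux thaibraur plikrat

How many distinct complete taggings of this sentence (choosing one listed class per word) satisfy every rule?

Candidates per position — 1:praulkpee {preposition,adjective}; 2:mular {preposition,determiner}; 3:mular {preposition,determiner}; 4:praulkpee {preposition,adjective}; 5:vropoux {adjective,determiner}; 6:thaibraur {preposition}; 7:plikrat {adjective}.
There are 32 candidate sequences in total.
Checking each against the rules leaves 8 sequences.
Count = 8.

8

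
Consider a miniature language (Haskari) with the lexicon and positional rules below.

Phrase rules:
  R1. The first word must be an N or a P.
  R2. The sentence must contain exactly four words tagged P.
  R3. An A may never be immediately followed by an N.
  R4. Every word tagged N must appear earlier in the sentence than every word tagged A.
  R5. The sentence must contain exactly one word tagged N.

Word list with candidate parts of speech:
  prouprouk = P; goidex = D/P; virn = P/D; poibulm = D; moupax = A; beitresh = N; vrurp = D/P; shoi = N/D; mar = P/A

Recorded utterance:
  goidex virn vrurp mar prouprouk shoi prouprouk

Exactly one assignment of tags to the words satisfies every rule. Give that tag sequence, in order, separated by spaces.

P D D P P N P

Candidates per position — 1:goidex {D,P}; 2:virn {P,D}; 3:vrurp {D,P}; 4:mar {P,A}; 5:prouprouk {P}; 6:shoi {N,D}; 7:prouprouk {P}.
Position 1: D is ruled out by rule 1; that leaves P.
Position 6: D is ruled out by rule 5; that leaves N.
Position 4: A is ruled out by rule 4; that leaves P.
Position 2: P is ruled out by rule 2; that leaves D.
Position 3: P is ruled out by rule 2; that leaves D.
That leaves exactly one tagging: P D D P P N P.
Rule-by-rule: rule 1 ok; rule 2 ok; rule 3 ok; rule 4 ok; rule 5 ok.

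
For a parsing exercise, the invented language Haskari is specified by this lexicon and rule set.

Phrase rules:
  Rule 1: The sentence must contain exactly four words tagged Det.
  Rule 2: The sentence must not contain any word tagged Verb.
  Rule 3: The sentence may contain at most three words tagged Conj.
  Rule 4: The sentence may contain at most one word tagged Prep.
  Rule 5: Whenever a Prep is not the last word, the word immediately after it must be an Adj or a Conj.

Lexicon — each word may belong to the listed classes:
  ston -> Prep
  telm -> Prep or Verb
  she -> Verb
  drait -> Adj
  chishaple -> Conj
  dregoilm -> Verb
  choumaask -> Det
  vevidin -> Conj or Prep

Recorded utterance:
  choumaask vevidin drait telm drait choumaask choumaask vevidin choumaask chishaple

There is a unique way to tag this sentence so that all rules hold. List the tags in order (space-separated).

Det Conj Adj Prep Adj Det Det Conj Det Conj

Candidates per position — 1:choumaask {Det}; 2:vevidin {Conj,Prep}; 3:drait {Adj}; 4:telm {Prep,Verb}; 5:drait {Adj}; 6:choumaask {Det}; 7:choumaask {Det}; 8:vevidin {Conj,Prep}; 9:choumaask {Det}; 10:chishaple {Conj}.
If word 4 were Verb, no tagging could satisfy rule 2; so word 4 is Prep.
If word 8 were Prep, no tagging could satisfy rule 4; so word 8 is Conj.
If word 2 were Prep, no tagging could satisfy rule 4; so word 2 is Conj.
The unique satisfying tagging is: Det Conj Adj Prep Adj Det Det Conj Det Conj.
Verifying each rule — rule 1 ok; rule 2 ok; rule 3 ok; rule 4 ok; rule 5 ok.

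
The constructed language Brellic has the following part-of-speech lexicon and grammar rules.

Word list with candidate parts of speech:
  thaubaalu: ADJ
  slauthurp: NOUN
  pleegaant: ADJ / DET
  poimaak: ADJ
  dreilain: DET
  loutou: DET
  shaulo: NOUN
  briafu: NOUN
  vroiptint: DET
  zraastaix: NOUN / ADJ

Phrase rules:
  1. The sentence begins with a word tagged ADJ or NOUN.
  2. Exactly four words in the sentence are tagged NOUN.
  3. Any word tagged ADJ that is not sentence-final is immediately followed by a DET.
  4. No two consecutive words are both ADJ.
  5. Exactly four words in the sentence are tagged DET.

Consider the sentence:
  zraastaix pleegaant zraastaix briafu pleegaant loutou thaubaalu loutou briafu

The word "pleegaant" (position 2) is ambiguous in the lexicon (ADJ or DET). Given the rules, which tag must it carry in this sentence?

DET

Candidates per position — 1:zraastaix {NOUN,ADJ}; 2:pleegaant {ADJ,DET}; 3:zraastaix {NOUN,ADJ}; 4:briafu {NOUN}; 5:pleegaant {ADJ,DET}; 6:loutou {DET}; 7:thaubaalu {ADJ}; 8:loutou {DET}; 9:briafu {NOUN}.
If word 1 were ADJ, no tagging could satisfy rule 2; so word 1 is NOUN.
If word 2 were ADJ, no tagging could satisfy rule 3; so word 2 is DET.
If word 3 were ADJ, no tagging could satisfy rule 2; so word 3 is NOUN.
If word 5 were ADJ, no tagging could satisfy rule 5; so word 5 is DET.
So the tagging must be: NOUN DET NOUN NOUN DET DET ADJ DET NOUN.
Verifying each rule — rule 1 ✓; rule 2 ✓; rule 3 ✓; rule 4 ✓; rule 5 ✓.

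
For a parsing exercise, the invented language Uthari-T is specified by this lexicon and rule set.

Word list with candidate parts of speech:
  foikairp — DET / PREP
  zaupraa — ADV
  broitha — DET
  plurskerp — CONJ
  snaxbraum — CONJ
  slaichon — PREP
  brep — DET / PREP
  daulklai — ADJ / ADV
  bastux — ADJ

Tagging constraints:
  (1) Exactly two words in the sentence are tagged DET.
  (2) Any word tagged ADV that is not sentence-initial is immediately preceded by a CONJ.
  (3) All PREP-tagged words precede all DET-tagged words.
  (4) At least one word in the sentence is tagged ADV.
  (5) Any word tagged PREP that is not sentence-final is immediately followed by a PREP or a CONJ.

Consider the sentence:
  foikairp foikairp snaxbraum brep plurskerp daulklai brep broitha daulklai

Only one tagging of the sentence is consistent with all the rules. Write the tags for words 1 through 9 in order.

Candidates per position — 1:foikairp {DET,PREP}; 2:foikairp {DET,PREP}; 3:snaxbraum {CONJ}; 4:brep {DET,PREP}; 5:plurskerp {CONJ}; 6:daulklai {ADJ,ADV}; 7:brep {DET,PREP}; 8:broitha {DET}; 9:daulklai {ADJ,ADV}.
Position 7: tagging it PREP would leave rule 5 unsatisfiable, so it must be DET.
Position 9: tagging it ADV would leave rule 2 unsatisfiable, so it must be ADJ.
Position 1: tagging it DET would leave rule 1 unsatisfiable, so it must be PREP.
Position 2: tagging it DET would leave rule 1 unsatisfiable, so it must be PREP.
Position 4: tagging it DET would leave rule 1 unsatisfiable, so it must be PREP.
Position 6: tagging it ADJ would leave rule 4 unsatisfiable, so it must be ADV.
So the tagging must be: PREP PREP CONJ PREP CONJ ADV DET DET ADJ.
Checking: rule 1 satisfied; rule 2 satisfied; rule 3 satisfied; rule 4 satisfied; rule 5 satisfied.

PREP PREP CONJ PREP CONJ ADV DET DET ADJ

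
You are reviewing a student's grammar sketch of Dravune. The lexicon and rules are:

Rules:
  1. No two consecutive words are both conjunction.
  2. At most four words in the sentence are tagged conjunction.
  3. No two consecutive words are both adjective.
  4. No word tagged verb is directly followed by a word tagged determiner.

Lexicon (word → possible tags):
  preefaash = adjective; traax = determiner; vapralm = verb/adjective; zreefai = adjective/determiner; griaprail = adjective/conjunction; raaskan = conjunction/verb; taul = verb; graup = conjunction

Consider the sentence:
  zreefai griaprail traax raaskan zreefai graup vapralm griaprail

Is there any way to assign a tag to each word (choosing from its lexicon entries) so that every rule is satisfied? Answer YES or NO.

YES

Candidates per position — 1:zreefai {adjective,determiner}; 2:griaprail {adjective,conjunction}; 3:traax {determiner}; 4:raaskan {conjunction,verb}; 5:zreefai {adjective,determiner}; 6:graup {conjunction}; 7:vapralm {verb,adjective}; 8:griaprail {adjective,conjunction}.
One satisfying assignment: determiner adjective determiner conjunction determiner conjunction verb conjunction.
Checking: rule 1 holds; rule 2 holds; rule 3 holds; rule 4 holds.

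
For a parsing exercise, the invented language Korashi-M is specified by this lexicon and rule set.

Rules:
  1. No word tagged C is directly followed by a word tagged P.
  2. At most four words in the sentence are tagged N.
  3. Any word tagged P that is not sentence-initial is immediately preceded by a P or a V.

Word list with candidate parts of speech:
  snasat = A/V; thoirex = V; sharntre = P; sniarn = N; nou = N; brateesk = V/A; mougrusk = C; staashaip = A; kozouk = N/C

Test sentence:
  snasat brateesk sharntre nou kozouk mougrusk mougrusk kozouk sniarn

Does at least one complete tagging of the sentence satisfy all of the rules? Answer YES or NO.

Candidates per position — 1:snasat {A,V}; 2:brateesk {V,A}; 3:sharntre {P}; 4:nou {N}; 5:kozouk {N,C}; 6:mougrusk {C}; 7:mougrusk {C}; 8:kozouk {N,C}; 9:sniarn {N}.
One satisfying assignment: V V P N C C C C N.
Checking: rule 1 ✓; rule 2 ✓; rule 3 ✓.

YES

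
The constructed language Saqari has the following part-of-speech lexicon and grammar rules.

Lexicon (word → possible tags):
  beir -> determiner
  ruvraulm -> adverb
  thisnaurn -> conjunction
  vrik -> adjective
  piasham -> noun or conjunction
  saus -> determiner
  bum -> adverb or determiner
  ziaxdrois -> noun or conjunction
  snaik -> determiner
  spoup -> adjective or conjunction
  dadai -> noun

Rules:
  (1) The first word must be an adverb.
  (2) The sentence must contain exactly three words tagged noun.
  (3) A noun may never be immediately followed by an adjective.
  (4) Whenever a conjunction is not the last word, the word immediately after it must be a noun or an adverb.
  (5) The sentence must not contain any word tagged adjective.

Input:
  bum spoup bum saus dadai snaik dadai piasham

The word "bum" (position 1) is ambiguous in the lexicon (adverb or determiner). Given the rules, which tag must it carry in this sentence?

Candidates per position — 1:bum {adverb,determiner}; 2:spoup {adjective,conjunction}; 3:bum {adverb,determiner}; 4:saus {determiner}; 5:dadai {noun}; 6:snaik {determiner}; 7:dadai {noun}; 8:piasham {noun,conjunction}.
At position 1, choosing determiner makes rule 1 impossible to satisfy; hence adverb.
At position 2, choosing adjective makes rule 5 impossible to satisfy; hence conjunction.
At position 3, choosing determiner makes rule 4 impossible to satisfy; hence adverb.
At position 8, choosing conjunction makes rule 2 impossible to satisfy; hence noun.
The unique satisfying tagging is: adverb conjunction adverb determiner noun determiner noun noun.
Checking: rule 1 holds; rule 2 holds; rule 3 holds; rule 4 holds; rule 5 holds.

adverb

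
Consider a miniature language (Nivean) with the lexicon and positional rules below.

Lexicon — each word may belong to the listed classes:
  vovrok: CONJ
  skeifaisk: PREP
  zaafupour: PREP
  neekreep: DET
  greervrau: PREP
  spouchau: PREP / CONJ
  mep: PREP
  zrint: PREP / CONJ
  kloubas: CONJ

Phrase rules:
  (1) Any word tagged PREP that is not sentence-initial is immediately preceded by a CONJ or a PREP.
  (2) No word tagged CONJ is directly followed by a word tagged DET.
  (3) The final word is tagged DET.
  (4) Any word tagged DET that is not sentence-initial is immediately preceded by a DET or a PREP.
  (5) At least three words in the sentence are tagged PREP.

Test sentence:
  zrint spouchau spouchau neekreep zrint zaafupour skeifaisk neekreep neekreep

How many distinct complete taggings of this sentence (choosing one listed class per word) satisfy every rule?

Candidates per position — 1:zrint {PREP,CONJ}; 2:spouchau {PREP,CONJ}; 3:spouchau {PREP,CONJ}; 4:neekreep {DET}; 5:zrint {PREP,CONJ}; 6:zaafupour {PREP}; 7:skeifaisk {PREP}; 8:neekreep {DET}; 9:neekreep {DET}.
There are 16 candidate sequences in total.
The sequences that satisfy every rule: PREP PREP PREP DET CONJ PREP PREP DET DET; PREP CONJ PREP DET CONJ PREP PREP DET DET; CONJ PREP PREP DET CONJ PREP PREP DET DET; CONJ CONJ PREP DET CONJ PREP PREP DET DET.
Count = 4.

4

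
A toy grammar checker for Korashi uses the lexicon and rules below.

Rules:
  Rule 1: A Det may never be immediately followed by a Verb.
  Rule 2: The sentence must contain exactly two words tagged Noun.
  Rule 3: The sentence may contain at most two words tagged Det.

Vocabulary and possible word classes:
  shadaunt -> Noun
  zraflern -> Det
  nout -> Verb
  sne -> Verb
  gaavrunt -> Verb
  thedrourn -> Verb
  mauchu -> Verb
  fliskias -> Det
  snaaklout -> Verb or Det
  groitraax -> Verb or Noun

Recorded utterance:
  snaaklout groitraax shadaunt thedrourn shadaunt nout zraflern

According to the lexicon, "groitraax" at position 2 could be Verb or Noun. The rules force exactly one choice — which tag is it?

Candidates per position — 1:snaaklout {Verb,Det}; 2:groitraax {Verb,Noun}; 3:shadaunt {Noun}; 4:thedrourn {Verb}; 5:shadaunt {Noun}; 6:nout {Verb}; 7:zraflern {Det}.
Word 2 cannot be Noun — rule 2 would then fail for every completion. It is Verb.
Word 1 cannot be Det — rule 1 would then fail for every completion. It is Verb.
That leaves exactly one tagging: Verb Verb Noun Verb Noun Verb Det.
Rule-by-rule: rule 1 ok; rule 2 ok; rule 3 ok.

Verb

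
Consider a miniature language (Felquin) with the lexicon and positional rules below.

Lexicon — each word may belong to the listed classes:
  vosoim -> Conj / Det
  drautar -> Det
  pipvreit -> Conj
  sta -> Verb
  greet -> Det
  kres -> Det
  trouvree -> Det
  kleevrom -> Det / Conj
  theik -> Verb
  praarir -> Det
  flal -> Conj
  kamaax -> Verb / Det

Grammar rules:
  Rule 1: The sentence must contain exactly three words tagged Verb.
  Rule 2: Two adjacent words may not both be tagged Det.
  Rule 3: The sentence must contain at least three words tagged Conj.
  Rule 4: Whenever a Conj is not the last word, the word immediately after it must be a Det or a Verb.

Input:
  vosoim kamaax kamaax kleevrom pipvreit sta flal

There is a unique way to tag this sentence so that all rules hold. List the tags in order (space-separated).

Candidates per position — 1:vosoim {Conj,Det}; 2:kamaax {Verb,Det}; 3:kamaax {Verb,Det}; 4:kleevrom {Det,Conj}; 5:pipvreit {Conj}; 6:sta {Verb}; 7:flal {Conj}.
If word 2 were Det, no tagging could satisfy rule 1; so word 2 is Verb.
If word 3 were Det, no tagging could satisfy rule 1; so word 3 is Verb.
If word 4 were Conj, no tagging could satisfy rule 4; so word 4 is Det.
If word 1 were Det, no tagging could satisfy rule 3; so word 1 is Conj.
The only consistent sequence is: Conj Verb Verb Det Conj Verb Conj.
Checking: rule 1 ✓; rule 2 ✓; rule 3 ✓; rule 4 ✓.

Conj Verb Verb Det Conj Verb Conj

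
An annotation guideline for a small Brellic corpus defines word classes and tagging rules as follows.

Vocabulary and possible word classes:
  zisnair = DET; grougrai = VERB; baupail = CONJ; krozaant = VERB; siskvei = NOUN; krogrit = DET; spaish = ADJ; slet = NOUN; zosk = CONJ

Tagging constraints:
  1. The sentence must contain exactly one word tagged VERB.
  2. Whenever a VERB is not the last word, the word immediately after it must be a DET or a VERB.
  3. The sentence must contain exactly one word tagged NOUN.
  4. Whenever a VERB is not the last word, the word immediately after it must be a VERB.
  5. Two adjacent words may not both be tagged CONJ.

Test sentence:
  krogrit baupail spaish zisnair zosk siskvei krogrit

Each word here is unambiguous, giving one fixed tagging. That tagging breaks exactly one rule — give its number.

1

Fixed tagging: DET CONJ ADJ DET CONJ NOUN DET.
Rule check: R1 violated, R2 holds, R3 holds, R4 holds, R5 holds.
Only rule 1 fails.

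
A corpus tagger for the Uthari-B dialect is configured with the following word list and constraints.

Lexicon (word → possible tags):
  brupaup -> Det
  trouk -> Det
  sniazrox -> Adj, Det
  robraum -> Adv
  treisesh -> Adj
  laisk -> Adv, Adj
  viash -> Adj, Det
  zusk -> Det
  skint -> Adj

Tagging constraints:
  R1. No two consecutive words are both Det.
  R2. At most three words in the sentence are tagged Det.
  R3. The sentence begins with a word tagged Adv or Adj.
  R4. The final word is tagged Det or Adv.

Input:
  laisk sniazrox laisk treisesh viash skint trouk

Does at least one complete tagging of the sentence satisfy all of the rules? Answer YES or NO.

YES

Candidates per position — 1:laisk {Adv,Adj}; 2:sniazrox {Adj,Det}; 3:laisk {Adv,Adj}; 4:treisesh {Adj}; 5:viash {Adj,Det}; 6:skint {Adj}; 7:trouk {Det}.
One satisfying assignment: Adv Adj Adv Adj Adj Adj Det.
Checking: rule 1 holds; rule 2 holds; rule 3 holds; rule 4 holds.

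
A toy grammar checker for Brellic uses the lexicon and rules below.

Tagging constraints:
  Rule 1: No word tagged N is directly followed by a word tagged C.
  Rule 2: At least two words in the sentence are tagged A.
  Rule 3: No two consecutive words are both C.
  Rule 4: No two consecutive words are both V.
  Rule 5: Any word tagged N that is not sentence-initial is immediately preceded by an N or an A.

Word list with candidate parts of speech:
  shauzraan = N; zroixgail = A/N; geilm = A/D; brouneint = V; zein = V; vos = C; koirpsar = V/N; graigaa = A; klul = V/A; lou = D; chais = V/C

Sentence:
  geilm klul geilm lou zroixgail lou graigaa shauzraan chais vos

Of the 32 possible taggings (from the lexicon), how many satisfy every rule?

Candidates per position — 1:geilm {A,D}; 2:klul {V,A}; 3:geilm {A,D}; 4:lou {D}; 5:zroixgail {A,N}; 6:lou {D}; 7:graigaa {A}; 8:shauzraan {N}; 9:chais {V,C}; 10:vos {C}.
There are 32 candidate sequences in total.
Checking each against the rules leaves 8 sequences.
Count = 8.

8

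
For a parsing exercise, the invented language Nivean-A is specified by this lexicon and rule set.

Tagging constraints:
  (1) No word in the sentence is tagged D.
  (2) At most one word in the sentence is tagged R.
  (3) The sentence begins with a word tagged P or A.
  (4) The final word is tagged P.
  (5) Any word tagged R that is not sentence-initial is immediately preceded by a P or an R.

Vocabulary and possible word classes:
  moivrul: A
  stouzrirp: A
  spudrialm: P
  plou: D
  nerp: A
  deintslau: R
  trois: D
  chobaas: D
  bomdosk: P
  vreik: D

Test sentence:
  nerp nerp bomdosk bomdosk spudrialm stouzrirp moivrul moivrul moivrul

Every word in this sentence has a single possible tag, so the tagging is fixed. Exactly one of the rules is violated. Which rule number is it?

Fixed tagging: A A P P P A A A A.
Applying the rules: R1 ✓, R2 ✓, R3 ✓, R4 ✗, R5 ✓.
Only rule 4 fails.

4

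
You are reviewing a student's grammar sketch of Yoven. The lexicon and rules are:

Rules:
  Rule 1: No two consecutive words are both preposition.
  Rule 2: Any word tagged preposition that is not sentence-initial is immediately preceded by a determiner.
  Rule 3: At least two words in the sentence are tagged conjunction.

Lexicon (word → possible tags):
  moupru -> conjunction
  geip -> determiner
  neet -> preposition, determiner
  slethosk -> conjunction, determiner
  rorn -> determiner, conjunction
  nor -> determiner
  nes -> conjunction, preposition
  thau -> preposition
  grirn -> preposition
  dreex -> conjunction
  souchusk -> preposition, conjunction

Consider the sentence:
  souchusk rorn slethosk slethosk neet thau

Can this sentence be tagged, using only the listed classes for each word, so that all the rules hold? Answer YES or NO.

Candidates per position — 1:souchusk {preposition,conjunction}; 2:rorn {determiner,conjunction}; 3:slethosk {conjunction,determiner}; 4:slethosk {conjunction,determiner}; 5:neet {preposition,determiner}; 6:thau {preposition}.
One satisfying assignment: conjunction conjunction conjunction conjunction determiner preposition.
Check: rule 1 ✓; rule 2 ✓; rule 3 ✓.

YES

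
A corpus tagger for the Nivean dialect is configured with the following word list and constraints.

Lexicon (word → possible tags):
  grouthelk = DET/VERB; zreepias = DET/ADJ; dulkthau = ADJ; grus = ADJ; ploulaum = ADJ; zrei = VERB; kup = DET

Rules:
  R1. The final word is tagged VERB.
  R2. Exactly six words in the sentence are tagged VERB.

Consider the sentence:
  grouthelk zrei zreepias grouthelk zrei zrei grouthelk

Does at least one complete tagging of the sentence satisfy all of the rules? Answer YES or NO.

Candidates per position — 1:grouthelk {DET,VERB}; 2:zrei {VERB}; 3:zreepias {DET,ADJ}; 4:grouthelk {DET,VERB}; 5:zrei {VERB}; 6:zrei {VERB}; 7:grouthelk {DET,VERB}.
One satisfying assignment: VERB VERB ADJ VERB VERB VERB VERB.
Checking: rule 1 satisfied; rule 2 satisfied.

YES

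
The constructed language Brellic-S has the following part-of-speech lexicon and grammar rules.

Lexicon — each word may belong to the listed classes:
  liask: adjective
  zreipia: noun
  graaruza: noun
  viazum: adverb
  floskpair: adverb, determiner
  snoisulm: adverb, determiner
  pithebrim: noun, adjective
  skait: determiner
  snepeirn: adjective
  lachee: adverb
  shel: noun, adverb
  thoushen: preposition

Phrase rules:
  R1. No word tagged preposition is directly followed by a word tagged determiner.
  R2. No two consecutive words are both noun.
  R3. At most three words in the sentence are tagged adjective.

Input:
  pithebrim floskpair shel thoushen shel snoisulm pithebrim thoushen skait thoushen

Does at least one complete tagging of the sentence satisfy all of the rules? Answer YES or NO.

Candidates per position — 1:pithebrim {noun,adjective}; 2:floskpair {adverb,determiner}; 3:shel {noun,adverb}; 4:thoushen {preposition}; 5:shel {noun,adverb}; 6:snoisulm {adverb,determiner}; 7:pithebrim {noun,adjective}; 8:thoushen {preposition}; 9:skait {determiner}; 10:thoushen {preposition}.
Rule 1 cannot be satisfied by any choice of tags from the lexicon.
So there is no consistent tagging.

NO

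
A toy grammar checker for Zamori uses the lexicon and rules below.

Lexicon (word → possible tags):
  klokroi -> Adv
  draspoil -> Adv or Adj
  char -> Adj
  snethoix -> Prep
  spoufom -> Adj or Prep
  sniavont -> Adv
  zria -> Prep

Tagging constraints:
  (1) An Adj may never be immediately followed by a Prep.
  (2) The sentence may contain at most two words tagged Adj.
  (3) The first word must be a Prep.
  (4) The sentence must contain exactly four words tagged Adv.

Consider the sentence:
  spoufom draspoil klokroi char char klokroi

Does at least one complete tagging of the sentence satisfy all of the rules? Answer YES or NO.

NO

Candidates per position — 1:spoufom {Adj,Prep}; 2:draspoil {Adv,Adj}; 3:klokroi {Adv}; 4:char {Adj}; 5:char {Adj}; 6:klokroi {Adv}.
Rule 4 cannot be satisfied by any choice of tags from the lexicon.
So there is no consistent tagging.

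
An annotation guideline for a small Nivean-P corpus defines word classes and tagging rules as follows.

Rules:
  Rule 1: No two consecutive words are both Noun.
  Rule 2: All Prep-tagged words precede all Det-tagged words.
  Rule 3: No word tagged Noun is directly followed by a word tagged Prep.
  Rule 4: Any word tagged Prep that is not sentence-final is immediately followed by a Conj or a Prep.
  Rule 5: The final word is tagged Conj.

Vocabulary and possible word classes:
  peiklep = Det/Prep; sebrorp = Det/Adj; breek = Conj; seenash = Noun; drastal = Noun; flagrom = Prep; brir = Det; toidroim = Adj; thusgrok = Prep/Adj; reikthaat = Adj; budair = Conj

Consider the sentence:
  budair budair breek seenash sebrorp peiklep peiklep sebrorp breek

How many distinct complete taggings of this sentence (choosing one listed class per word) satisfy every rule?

Candidates per position — 1:budair {Conj}; 2:budair {Conj}; 3:breek {Conj}; 4:seenash {Noun}; 5:sebrorp {Det,Adj}; 6:peiklep {Det,Prep}; 7:peiklep {Det,Prep}; 8:sebrorp {Det,Adj}; 9:breek {Conj}.
There are 16 candidate sequences in total.
The sequences that satisfy every rule: Conj Conj Conj Noun Det Det Det Det Conj; Conj Conj Conj Noun Det Det Det Adj Conj; Conj Conj Conj Noun Adj Det Det Det Conj; Conj Conj Conj Noun Adj Det Det Adj Conj.
Count = 4.

4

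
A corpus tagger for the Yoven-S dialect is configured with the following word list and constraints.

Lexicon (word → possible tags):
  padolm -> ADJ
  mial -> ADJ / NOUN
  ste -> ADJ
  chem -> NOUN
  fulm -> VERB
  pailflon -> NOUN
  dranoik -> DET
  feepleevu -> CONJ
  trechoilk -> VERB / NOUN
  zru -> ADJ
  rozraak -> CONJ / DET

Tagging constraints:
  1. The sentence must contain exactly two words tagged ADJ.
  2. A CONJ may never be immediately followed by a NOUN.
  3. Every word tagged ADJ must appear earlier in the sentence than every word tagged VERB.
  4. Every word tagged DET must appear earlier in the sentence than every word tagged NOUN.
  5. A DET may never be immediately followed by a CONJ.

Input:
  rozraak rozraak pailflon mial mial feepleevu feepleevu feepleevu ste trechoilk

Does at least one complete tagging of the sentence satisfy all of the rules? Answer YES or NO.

Candidates per position — 1:rozraak {CONJ,DET}; 2:rozraak {CONJ,DET}; 3:pailflon {NOUN}; 4:mial {ADJ,NOUN}; 5:mial {ADJ,NOUN}; 6:feepleevu {CONJ}; 7:feepleevu {CONJ}; 8:feepleevu {CONJ}; 9:ste {ADJ}; 10:trechoilk {VERB,NOUN}.
One satisfying assignment: DET DET NOUN ADJ NOUN CONJ CONJ CONJ ADJ VERB.
Checking: rule 1 ok; rule 2 ok; rule 3 ok; rule 4 ok; rule 5 ok.

YES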